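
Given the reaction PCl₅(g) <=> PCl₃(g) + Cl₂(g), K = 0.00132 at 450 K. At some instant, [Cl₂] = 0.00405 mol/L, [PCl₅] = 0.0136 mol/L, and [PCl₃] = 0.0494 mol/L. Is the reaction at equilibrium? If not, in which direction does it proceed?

Q = [PCl₃]·[Cl₂] / [PCl₅] = (0.0494)·(0.00405) / (0.0136) = 0.0147
Q = 0.0147 > K = 0.00132, so the reverse reaction proceeds.

in the reverse direction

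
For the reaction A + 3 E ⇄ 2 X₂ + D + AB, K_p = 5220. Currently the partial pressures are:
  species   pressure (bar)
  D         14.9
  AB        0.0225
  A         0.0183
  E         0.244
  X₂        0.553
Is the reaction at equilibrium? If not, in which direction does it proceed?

Q_p = P(X₂)²·P(D)·P(AB) / (P(A)·P(E)³) = (0.553)²·(14.9)·(0.0225) / ((0.0183)·(0.244)³) = 386
Q_p = 386 < K_p = 5220, so the forward reaction proceeds.

toward products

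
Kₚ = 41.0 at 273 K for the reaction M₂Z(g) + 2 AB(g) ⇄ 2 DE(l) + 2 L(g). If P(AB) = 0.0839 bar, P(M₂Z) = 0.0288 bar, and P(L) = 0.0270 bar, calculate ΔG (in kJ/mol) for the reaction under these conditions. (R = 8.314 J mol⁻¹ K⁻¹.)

(DE is a pure liquid — omitted from Qₚ.)
Qₚ = P(L)² / (P(M₂Z)·P(AB)²) = (0.0270)² / ((0.0288)·(0.0839)²) = 3.60
ΔG = RT ln(Qₚ/Kₚ) = (8.314 J mol⁻¹ K⁻¹)(273 K) × ln(3.60/41.0)
   = (2.270 kJ/mol)(-2.433) = -5.52 kJ/mol
ΔG < 0, so the forward reaction is spontaneous (proceeds forward).

ΔG = -5.52 kJ/mol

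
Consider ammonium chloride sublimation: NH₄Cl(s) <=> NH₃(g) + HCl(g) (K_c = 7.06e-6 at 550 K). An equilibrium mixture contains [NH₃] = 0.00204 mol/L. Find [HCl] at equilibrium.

(NH₄Cl is a pure solid — omitted from K_c.)
At equilibrium, K_c = [NH₃]·[HCl] = 7.06e-6.
(0.00204)·([HCl]) = 7.06e-6
[HCl] = 0.00346 mol/L

[HCl] = 0.00346 mol/L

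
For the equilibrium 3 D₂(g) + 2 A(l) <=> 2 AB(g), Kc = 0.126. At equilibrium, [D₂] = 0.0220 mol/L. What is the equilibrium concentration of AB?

(A is a pure liquid — omitted from Kc.)
At equilibrium, Kc = [AB]² / [D₂]³ = 0.126.
([AB])² / (0.0220)³ = 0.126
[AB]² = 1.34e-6 ⇒ [AB] = 0.00116 mol/L

[AB] = 0.00116 mol/L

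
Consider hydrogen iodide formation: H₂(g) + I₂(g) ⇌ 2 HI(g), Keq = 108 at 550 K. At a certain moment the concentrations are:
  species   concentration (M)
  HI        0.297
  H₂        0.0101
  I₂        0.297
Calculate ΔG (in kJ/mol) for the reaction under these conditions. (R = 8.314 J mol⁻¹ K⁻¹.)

ΔG = -5.95 kJ/mol

Q = [HI]² / ([H₂]·[I₂]) = (0.297)² / ((0.0101)·(0.297)) = 29.4
ΔG = RT ln(Q/Keq) = (8.314 J mol⁻¹ K⁻¹)(550 K) × ln(29.4/108)
   = (4.573 kJ/mol)(-1.301) = -5.95 kJ/mol
ΔG < 0, so the forward reaction is spontaneous (proceeds forward).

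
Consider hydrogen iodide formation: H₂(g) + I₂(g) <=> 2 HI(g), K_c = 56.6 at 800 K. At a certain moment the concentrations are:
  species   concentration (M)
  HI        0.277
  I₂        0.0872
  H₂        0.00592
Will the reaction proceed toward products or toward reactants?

toward reactants

Q_c = [HI]² / ([H₂]·[I₂]) = (0.277)² / ((0.00592)·(0.0872)) = 149
Q_c = 149 > K_c = 56.6, so the reverse reaction proceeds.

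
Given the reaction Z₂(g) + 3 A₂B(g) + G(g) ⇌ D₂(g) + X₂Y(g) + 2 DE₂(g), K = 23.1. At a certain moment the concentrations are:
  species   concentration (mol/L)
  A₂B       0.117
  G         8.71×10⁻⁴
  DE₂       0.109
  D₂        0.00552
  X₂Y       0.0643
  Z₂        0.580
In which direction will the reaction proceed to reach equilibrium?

in the forward direction

Q = [D₂]·[X₂Y]·[DE₂]² / ([Z₂]·[A₂B]³·[G]) = (0.00552)·(0.0643)·(0.109)² / ((0.580)·(0.117)³·(8.71×10⁻⁴)) = 5.21
Q = 5.21 < K = 23.1, so the forward reaction proceeds.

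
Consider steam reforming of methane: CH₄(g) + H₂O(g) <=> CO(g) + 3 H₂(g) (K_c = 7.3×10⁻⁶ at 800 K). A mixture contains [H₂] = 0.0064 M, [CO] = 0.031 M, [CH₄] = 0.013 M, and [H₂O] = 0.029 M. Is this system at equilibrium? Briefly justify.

no; Q > K, reaction proceeds in reverse

Q_c = [CO]·[H₂]³ / ([CH₄]·[H₂O]) = (0.031)·(0.0064)³ / ((0.013)·(0.029)) = 2.2×10⁻⁵
Q_c = 2.2×10⁻⁵ > K_c = 7.3×10⁻⁶: net reverse reaction.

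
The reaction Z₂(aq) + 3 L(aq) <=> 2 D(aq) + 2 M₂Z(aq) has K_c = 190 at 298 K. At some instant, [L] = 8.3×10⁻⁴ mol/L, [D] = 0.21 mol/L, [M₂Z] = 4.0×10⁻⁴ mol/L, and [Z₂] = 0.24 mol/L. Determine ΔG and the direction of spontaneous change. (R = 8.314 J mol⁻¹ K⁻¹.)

Q_c = [D]²·[M₂Z]² / ([Z₂]·[L]³) = (0.21)²·(4.0×10⁻⁴)² / ((0.24)·(8.3×10⁻⁴)³) = 51.4
ΔG = RT ln(Q_c/K_c) = (8.314 J mol⁻¹ K⁻¹)(298 K) × ln(51.4/190)
   = (2.478 kJ/mol)(-1.307) = -3.24 kJ/mol
ΔG < 0, so the forward reaction is spontaneous (proceeds forward).

ΔG = -3.24 kJ/mol; the forward reaction is spontaneous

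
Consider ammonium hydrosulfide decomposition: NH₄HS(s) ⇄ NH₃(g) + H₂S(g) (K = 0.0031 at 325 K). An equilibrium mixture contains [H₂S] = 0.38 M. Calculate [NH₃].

(NH₄HS is a pure solid — omitted from K.)
At equilibrium, K = [NH₃]·[H₂S] = 0.0031.
([NH₃])·(0.38) = 0.0031
[NH₃] = 0.00816 = 0.0082 M

[NH₃] = 0.0082 M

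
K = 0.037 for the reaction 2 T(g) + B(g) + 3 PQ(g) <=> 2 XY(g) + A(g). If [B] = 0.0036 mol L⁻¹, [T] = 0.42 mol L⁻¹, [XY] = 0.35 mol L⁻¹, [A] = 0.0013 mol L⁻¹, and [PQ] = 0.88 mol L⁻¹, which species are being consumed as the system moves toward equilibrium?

XY, A (products)

Q = [XY]²·[A] / ([T]²·[B]·[PQ]³) = (0.35)²·(0.0013) / ((0.42)²·(0.0036)·(0.88)³) = 0.37
Q = 0.37 > K = 0.037: net reverse reaction.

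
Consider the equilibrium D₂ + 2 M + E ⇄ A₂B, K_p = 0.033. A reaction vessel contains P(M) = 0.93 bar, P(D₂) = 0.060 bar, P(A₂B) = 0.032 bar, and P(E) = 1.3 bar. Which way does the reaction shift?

Q_p = P(A₂B) / (P(D₂)·P(M)²·P(E)) = (0.032) / ((0.060)·(0.93)²·(1.3)) = 0.47
Q_p = 0.47 > K_p = 0.033, so the reverse reaction proceeds.

in the reverse direction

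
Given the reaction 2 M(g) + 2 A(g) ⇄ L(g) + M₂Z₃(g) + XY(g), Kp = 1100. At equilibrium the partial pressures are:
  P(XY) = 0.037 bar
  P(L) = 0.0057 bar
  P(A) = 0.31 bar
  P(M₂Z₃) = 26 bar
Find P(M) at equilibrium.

At equilibrium, Kp = P(L)·P(M₂Z₃)·P(XY) / (P(M)²·P(A)²) = 1100.
(0.0057)·(26)·(0.037) / ((P(M))²·(0.31)²) = 1100
P(M)² = 5.19×10⁻⁵ ⇒ P(M) = 0.0072 bar

P(M) = 0.0072 bar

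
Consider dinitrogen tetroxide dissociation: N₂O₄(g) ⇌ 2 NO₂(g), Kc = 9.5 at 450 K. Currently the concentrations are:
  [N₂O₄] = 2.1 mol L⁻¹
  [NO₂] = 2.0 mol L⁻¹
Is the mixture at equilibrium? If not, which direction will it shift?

Qc = [NO₂]² / [N₂O₄] = (2.0)² / (2.1) = 1.9
Qc = 1.9 < Kc = 9.5: net forward reaction.

no; Q < K, reaction proceeds forward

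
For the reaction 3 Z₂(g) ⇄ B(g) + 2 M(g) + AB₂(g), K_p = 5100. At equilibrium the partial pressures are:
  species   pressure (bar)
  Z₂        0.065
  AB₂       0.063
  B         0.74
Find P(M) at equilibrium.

P(M) = 5.5 bar

At equilibrium, K_p = P(B)·P(M)²·P(AB₂) / P(Z₂)³ = 5100.
(0.74)·(P(M))²·(0.063) / (0.065)³ = 5100
P(M)² = 30.0 ⇒ P(M) = 5.5 bar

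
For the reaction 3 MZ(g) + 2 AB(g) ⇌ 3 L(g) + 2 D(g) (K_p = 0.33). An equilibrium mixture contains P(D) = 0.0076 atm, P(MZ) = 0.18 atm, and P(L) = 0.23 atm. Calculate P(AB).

At equilibrium, K_p = P(L)³·P(D)² / (P(MZ)³·P(AB)²) = 0.33.
(0.23)³·(0.0076)² / ((0.18)³·(P(AB))²) = 0.33
P(AB)² = 3.65×10⁻⁴ ⇒ P(AB) = 0.019 atm

P(AB) = 0.019 atm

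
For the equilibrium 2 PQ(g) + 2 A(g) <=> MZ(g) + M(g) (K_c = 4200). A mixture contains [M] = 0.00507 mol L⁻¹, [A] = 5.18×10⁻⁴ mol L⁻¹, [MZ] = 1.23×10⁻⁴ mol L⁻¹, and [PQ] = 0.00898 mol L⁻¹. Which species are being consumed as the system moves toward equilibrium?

Q_c = [MZ]·[M] / ([PQ]²·[A]²) = (1.23×10⁻⁴)·(0.00507) / ((0.00898)²·(5.18×10⁻⁴)²) = 28800
Q_c = 28800 > K_c = 4200: net reverse reaction.

MZ, M (products)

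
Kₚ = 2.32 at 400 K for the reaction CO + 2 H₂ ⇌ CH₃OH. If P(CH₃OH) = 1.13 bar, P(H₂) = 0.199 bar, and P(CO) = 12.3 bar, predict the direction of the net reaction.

neither direction; the system is at equilibrium

Qₚ = P(CH₃OH) / (P(CO)·P(H₂)²) = (1.13) / ((12.3)·(0.199)²) = 2.32
Qₚ = 2.32 = Kₚ, so the system is already at equilibrium.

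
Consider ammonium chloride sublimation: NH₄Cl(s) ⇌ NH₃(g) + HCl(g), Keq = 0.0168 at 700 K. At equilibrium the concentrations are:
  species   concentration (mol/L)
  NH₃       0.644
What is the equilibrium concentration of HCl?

(NH₄Cl is a pure solid — omitted from Keq.)
At equilibrium, Keq = [NH₃]·[HCl] = 0.0168.
(0.644)·([HCl]) = 0.0168
[HCl] = 0.0261 mol/L

[HCl] = 0.0261 mol/L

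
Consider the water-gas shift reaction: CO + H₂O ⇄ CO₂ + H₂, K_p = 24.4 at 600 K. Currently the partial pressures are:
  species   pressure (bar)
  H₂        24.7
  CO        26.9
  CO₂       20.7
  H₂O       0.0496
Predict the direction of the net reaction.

Q_p = P(CO₂)·P(H₂) / (P(CO)·P(H₂O)) = (20.7)·(24.7) / ((26.9)·(0.0496)) = 383
Q_p = 383 > K_p = 24.4, so the reverse reaction proceeds.

to the left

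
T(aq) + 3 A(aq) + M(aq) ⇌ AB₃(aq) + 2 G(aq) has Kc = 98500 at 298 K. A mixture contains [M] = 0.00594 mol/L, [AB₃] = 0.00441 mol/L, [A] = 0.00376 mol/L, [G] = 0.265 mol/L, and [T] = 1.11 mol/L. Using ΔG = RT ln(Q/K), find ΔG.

Qc = [AB₃]·[G]² / ([T]·[A]³·[M]) = (0.00441)·(0.265)² / ((1.11)·(0.00376)³·(0.00594)) = 8.84×10⁵
ΔG = RT ln(Qc/Kc) = (8.314 J mol⁻¹ K⁻¹)(298 K) × ln(8.84×10⁵/98500)
   = (2.478 kJ/mol)(2.194) = 5.44 kJ/mol
ΔG > 0, so the forward reaction is non-spontaneous (proceeds in reverse).

ΔG = 5.44 kJ/mol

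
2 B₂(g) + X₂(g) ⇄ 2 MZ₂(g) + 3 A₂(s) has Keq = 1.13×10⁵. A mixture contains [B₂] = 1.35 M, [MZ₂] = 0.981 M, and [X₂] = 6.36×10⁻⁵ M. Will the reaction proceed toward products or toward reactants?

(A₂ is a pure solid — omitted from Q.)
Q = [MZ₂]² / ([B₂]²·[X₂]) = (0.981)² / ((1.35)²·(6.36×10⁻⁵)) = 8300
Q = 8300 < Keq = 1.13×10⁵, so the forward reaction proceeds.

forward (toward products)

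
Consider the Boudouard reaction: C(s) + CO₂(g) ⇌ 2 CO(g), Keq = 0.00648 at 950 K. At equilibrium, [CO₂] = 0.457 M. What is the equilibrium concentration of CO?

(C is a pure solid — omitted from Keq.)
At equilibrium, Keq = [CO]² / [CO₂] = 0.00648.
([CO])² / (0.457) = 0.00648
[CO]² = 0.00296 ⇒ [CO] = 0.0544 M

[CO] = 0.0544 M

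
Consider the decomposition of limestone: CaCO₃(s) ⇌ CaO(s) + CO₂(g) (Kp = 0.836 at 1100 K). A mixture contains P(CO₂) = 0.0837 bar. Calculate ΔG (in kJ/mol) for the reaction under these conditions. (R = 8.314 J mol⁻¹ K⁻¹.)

ΔG = -21.0 kJ/mol

(CaCO₃, CaO are pure solids — omitted from Qp.)
Qp = P(CO₂) = 0.0837
ΔG = RT ln(Qp/Kp) = (8.314 J mol⁻¹ K⁻¹)(1100 K) × ln(0.0837/0.836)
   = (9.145 kJ/mol)(-2.301) = -21.0 kJ/mol
ΔG < 0, so the forward reaction is spontaneous (proceeds forward).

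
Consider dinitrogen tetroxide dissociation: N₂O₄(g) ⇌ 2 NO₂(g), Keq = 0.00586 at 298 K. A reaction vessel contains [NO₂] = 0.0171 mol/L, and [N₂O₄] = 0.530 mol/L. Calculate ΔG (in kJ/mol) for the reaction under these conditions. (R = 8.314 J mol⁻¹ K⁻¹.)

ΔG = -5.85 kJ/mol

Q = [NO₂]² / [N₂O₄] = (0.0171)² / (0.530) = 5.52×10⁻⁴
ΔG = RT ln(Q/Keq) = (8.314 J mol⁻¹ K⁻¹)(298 K) × ln(5.52×10⁻⁴/0.00586)
   = (2.478 kJ/mol)(-2.362) = -5.85 kJ/mol
ΔG < 0, so the forward reaction is spontaneous (proceeds forward).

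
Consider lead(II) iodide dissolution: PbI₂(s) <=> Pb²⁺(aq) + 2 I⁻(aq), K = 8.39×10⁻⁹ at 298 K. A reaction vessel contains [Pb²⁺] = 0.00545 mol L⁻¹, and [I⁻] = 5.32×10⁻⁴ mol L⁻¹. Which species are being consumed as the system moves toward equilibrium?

(PbI₂ is a pure solid — omitted from Q.)
Q = [Pb²⁺]·[I⁻]² = (0.00545)·(5.32×10⁻⁴)² = 1.54×10⁻⁹
Q = 1.54×10⁻⁹ < K = 8.39×10⁻⁹: net forward reaction.

PbI₂ (reactants)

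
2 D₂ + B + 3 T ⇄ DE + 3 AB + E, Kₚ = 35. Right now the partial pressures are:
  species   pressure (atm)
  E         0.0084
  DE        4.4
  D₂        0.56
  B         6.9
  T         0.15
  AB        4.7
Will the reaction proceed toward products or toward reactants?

Qₚ = P(DE)·P(AB)³·P(E) / (P(D₂)²·P(B)·P(T)³) = (4.4)·(4.7)³·(0.0084) / ((0.56)²·(6.9)·(0.15)³) = 530
Qₚ = 530 > Kₚ = 35, so the reverse reaction proceeds.

in the reverse direction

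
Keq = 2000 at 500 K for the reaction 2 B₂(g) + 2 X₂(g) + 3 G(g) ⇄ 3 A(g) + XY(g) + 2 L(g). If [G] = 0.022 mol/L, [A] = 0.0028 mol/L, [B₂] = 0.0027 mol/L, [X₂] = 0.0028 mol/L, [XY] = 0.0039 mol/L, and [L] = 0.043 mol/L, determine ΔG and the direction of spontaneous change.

Q = [A]³·[XY]·[L]² / ([B₂]²·[X₂]²·[G]³) = (0.0028)³·(0.0039)·(0.043)² / ((0.0027)²·(0.0028)²·(0.022)³) = 260
ΔG = RT ln(Q/Keq) = (8.314 J mol⁻¹ K⁻¹)(500 K) × ln(260/2000)
   = (4.157 kJ/mol)(-2.040) = -8.48 kJ/mol
ΔG < 0, so the forward reaction is spontaneous (proceeds forward).

ΔG = -8.48 kJ/mol; the forward reaction is spontaneous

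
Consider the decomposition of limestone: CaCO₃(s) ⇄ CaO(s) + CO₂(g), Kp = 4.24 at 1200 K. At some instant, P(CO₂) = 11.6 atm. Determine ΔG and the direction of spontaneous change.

ΔG = 10.0 kJ/mol; the forward reaction is non-spontaneous

(CaCO₃, CaO are pure solids — omitted from Qp.)
Qp = P(CO₂) = 11.6
ΔG = RT ln(Qp/Kp) = (8.314 J mol⁻¹ K⁻¹)(1200 K) × ln(11.6/4.24)
   = (9.977 kJ/mol)(1.006) = 10.0 kJ/mol
ΔG > 0, so the forward reaction is non-spontaneous (proceeds in reverse).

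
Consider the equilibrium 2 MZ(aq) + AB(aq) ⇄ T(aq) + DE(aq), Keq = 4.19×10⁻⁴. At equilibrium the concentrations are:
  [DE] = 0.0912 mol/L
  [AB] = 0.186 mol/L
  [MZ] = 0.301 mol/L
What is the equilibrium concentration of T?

At equilibrium, Keq = [T]·[DE] / ([MZ]²·[AB]) = 4.19×10⁻⁴.
([T])·(0.0912) / ((0.301)²·(0.186)) = 4.19×10⁻⁴
[T] = 7.74×10⁻⁵ mol/L

[T] = 7.74×10⁻⁵ mol/L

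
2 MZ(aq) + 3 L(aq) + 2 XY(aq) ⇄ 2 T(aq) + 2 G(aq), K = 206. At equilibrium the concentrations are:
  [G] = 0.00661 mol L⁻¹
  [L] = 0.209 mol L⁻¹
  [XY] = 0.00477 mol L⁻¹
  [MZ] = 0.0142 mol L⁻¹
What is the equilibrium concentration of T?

[T] = 0.0141 mol L⁻¹

At equilibrium, K = [T]²·[G]² / ([MZ]²·[L]³·[XY]²) = 206.
([T])²·(0.00661)² / ((0.0142)²·(0.209)³·(0.00477)²) = 206
[T]² = 1.97e-4 ⇒ [T] = 0.0141 mol L⁻¹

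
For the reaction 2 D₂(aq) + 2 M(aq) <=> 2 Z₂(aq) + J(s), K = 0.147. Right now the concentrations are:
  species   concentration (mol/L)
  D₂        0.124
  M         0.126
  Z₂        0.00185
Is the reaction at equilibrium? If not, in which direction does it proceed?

forward (toward products)

(J is a pure solid — omitted from Q.)
Q = [Z₂]² / ([D₂]²·[M]²) = (0.00185)² / ((0.124)²·(0.126)²) = 0.0140
Q = 0.0140 < K = 0.147, so the forward reaction proceeds.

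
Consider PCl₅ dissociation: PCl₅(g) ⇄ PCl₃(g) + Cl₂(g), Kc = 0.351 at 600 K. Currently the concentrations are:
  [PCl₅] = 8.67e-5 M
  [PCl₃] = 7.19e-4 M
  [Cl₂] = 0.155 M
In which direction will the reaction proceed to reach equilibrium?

Qc = [PCl₃]·[Cl₂] / [PCl₅] = (7.19e-4)·(0.155) / (8.67e-5) = 1.29
Qc = 1.29 > Kc = 0.351, so the reverse reaction proceeds.

toward reactants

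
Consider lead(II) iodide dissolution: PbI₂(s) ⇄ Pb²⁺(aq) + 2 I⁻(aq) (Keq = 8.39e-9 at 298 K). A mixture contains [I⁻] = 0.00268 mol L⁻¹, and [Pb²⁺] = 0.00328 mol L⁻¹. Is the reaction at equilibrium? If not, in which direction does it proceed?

(PbI₂ is a pure solid — omitted from Q.)
Q = [Pb²⁺]·[I⁻]² = (0.00328)·(0.00268)² = 2.36e-8
Q = 2.36e-8 > Keq = 8.39e-9, so the reverse reaction proceeds.

to the left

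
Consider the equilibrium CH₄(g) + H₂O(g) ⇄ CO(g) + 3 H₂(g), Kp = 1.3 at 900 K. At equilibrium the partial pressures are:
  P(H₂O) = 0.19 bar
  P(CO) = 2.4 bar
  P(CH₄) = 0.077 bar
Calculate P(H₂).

At equilibrium, Kp = P(CO)·P(H₂)³ / (P(CH₄)·P(H₂O)) = 1.3.
(2.4)·(P(H₂))³ / ((0.077)·(0.19)) = 1.3
P(H₂)³ = 0.00792 ⇒ P(H₂) = 0.20 bar

P(H₂) = 0.20 bar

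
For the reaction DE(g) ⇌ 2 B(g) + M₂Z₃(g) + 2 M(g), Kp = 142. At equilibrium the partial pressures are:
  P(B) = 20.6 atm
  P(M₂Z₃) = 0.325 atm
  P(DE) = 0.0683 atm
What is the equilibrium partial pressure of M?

At equilibrium, Kp = P(B)²·P(M₂Z₃)·P(M)² / P(DE) = 142.
(20.6)²·(0.325)·(P(M))² / (0.0683) = 142
P(M)² = 0.0703 ⇒ P(M) = 0.265 atm

P(M) = 0.265 atm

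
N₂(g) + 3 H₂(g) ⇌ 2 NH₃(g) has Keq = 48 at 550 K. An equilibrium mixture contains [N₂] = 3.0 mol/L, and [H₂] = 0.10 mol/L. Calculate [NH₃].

At equilibrium, Keq = [NH₃]² / ([N₂]·[H₂]³) = 48.
([NH₃])² / ((3.0)·(0.10)³) = 48
[NH₃]² = 0.144 ⇒ [NH₃] = 0.38 mol/L

[NH₃] = 0.38 mol/L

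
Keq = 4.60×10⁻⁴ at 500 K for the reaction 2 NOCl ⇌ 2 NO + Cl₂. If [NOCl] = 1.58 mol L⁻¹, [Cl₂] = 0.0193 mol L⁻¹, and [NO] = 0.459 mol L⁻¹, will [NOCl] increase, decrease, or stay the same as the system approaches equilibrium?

increase

Q = [NO]²·[Cl₂] / [NOCl]² = (0.459)²·(0.0193) / (1.58)² = 0.00163
Q = 0.00163 > Keq = 4.60×10⁻⁴: net reverse reaction.
NOCl is a reactant, so it increases.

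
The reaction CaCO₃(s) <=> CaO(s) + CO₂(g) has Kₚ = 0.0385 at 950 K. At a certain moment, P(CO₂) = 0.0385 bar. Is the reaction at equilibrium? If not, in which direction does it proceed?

at equilibrium

(CaCO₃, CaO are pure solids — omitted from Qₚ.)
Qₚ = P(CO₂) = 0.0385
Qₚ = 0.0385 = Kₚ, so the system is already at equilibrium.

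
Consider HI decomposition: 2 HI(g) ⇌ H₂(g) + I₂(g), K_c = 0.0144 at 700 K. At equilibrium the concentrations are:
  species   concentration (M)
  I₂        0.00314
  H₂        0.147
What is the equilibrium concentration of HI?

[HI] = 0.179 M

At equilibrium, K_c = [H₂]·[I₂] / [HI]² = 0.0144.
(0.147)·(0.00314) / ([HI])² = 0.0144
[HI]² = 0.0321 ⇒ [HI] = 0.179 M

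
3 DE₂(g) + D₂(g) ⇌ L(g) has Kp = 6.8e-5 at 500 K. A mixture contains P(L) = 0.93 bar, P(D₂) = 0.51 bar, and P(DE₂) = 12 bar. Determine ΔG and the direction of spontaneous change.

Qp = P(L) / (P(DE₂)³·P(D₂)) = (0.93) / ((12)³·(0.51)) = 0.00106
ΔG = RT ln(Qp/Kp) = (8.314 J mol⁻¹ K⁻¹)(500 K) × ln(0.00106/6.8e-5)
   = (4.157 kJ/mol)(2.747) = 11.4 kJ/mol
ΔG > 0, so the forward reaction is non-spontaneous (proceeds in reverse).

ΔG = 11.4 kJ/mol; the forward reaction is non-spontaneous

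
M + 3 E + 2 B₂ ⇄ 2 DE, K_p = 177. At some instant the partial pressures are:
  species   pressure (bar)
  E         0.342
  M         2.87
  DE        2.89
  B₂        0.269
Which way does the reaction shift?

Q_p = P(DE)² / (P(M)·P(E)³·P(B₂)²) = (2.89)² / ((2.87)·(0.342)³·(0.269)²) = 1010
Q_p = 1010 > K_p = 177, so the reverse reaction proceeds.

reverse (toward reactants)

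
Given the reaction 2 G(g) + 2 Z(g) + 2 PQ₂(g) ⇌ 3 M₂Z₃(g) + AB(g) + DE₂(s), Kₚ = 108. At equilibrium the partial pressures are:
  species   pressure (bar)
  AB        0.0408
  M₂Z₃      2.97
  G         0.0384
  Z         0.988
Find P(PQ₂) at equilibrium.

P(PQ₂) = 2.62 bar

(DE₂ is a pure solid — omitted from Kₚ.)
At equilibrium, Kₚ = P(M₂Z₃)³·P(AB) / (P(G)²·P(Z)²·P(PQ₂)²) = 108.
(2.97)³·(0.0408) / ((0.0384)²·(0.988)²·(P(PQ₂))²) = 108
P(PQ₂)² = 6.88 ⇒ P(PQ₂) = 2.62 bar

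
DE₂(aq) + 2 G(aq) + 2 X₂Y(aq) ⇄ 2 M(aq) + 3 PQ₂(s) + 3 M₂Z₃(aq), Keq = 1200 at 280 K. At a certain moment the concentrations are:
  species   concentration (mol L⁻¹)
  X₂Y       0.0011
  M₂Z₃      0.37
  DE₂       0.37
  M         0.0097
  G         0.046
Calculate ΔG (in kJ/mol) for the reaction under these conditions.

ΔG = 3.34 kJ/mol

(PQ₂ is a pure solid — omitted from Q.)
Q = [M]²·[M₂Z₃]³ / ([DE₂]·[G]²·[X₂Y]²) = (0.0097)²·(0.37)³ / ((0.37)·(0.046)²·(0.0011)²) = 5030
ΔG = RT ln(Q/Keq) = (8.314 J mol⁻¹ K⁻¹)(280 K) × ln(5030/1200)
   = (2.328 kJ/mol)(1.433) = 3.34 kJ/mol
ΔG > 0, so the forward reaction is non-spontaneous (proceeds in reverse).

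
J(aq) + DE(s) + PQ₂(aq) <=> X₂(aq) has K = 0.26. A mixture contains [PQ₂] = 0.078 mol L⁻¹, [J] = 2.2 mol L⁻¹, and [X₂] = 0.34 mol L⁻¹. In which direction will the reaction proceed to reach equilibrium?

reverse (toward reactants)

(DE is a pure solid — omitted from Q.)
Q = [X₂] / ([J]·[PQ₂]) = (0.34) / ((2.2)·(0.078)) = 2.0
Q = 2.0 > K = 0.26, so the reverse reaction proceeds.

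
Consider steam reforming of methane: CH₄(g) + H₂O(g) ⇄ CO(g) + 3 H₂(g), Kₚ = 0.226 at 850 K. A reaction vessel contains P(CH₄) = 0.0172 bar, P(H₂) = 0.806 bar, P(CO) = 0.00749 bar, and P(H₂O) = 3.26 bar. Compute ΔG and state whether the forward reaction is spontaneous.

ΔG = -8.29 kJ/mol; the forward reaction is spontaneous

Qₚ = P(CO)·P(H₂)³ / (P(CH₄)·P(H₂O)) = (0.00749)·(0.806)³ / ((0.0172)·(3.26)) = 0.0699
ΔG = RT ln(Qₚ/Kₚ) = (8.314 J mol⁻¹ K⁻¹)(850 K) × ln(0.0699/0.226)
   = (7.067 kJ/mol)(-1.173) = -8.29 kJ/mol
ΔG < 0, so the forward reaction is spontaneous (proceeds forward).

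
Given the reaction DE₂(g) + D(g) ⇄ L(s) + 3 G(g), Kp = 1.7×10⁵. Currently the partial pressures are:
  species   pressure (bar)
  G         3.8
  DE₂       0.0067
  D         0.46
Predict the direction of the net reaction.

forward (toward products)

(L is a pure solid — omitted from Qp.)
Qp = P(G)³ / (P(DE₂)·P(D)) = (3.8)³ / ((0.0067)·(0.46)) = 18000
Qp = 18000 < Kp = 1.7×10⁵, so the forward reaction proceeds.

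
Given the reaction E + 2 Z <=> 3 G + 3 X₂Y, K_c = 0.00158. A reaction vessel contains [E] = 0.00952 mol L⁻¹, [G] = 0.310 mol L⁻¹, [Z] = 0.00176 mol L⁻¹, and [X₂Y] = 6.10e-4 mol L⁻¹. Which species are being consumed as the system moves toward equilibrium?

E, Z (reactants)

Q_c = [G]³·[X₂Y]³ / ([E]·[Z]²) = (0.310)³·(6.10e-4)³ / ((0.00952)·(0.00176)²) = 2.29e-4
Q_c = 2.29e-4 < K_c = 0.00158: net forward reaction.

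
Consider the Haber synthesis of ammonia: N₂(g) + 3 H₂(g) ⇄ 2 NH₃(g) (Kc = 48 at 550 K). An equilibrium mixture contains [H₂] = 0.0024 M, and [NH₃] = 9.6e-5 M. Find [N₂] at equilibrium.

At equilibrium, Kc = [NH₃]² / ([N₂]·[H₂]³) = 48.
(9.6e-5)² / (([N₂])·(0.0024)³) = 48
[N₂] = 0.0139 = 0.014 M

[N₂] = 0.014 M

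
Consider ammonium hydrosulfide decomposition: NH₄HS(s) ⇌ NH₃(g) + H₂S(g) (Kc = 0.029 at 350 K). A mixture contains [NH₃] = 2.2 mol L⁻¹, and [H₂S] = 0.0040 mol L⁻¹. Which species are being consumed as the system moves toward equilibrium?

(NH₄HS is a pure solid — omitted from Qc.)
Qc = [NH₃]·[H₂S] = (2.2)·(0.0040) = 0.0088
Qc = 0.0088 < Kc = 0.029: net forward reaction.

NH₄HS (reactants)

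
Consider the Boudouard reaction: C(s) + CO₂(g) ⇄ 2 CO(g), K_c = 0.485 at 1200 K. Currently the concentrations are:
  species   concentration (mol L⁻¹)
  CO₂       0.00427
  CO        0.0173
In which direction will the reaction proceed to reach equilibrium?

(C is a pure solid — omitted from Q_c.)
Q_c = [CO]² / [CO₂] = (0.0173)² / (0.00427) = 0.0701
Q_c = 0.0701 < K_c = 0.485, so the forward reaction proceeds.

in the forward direction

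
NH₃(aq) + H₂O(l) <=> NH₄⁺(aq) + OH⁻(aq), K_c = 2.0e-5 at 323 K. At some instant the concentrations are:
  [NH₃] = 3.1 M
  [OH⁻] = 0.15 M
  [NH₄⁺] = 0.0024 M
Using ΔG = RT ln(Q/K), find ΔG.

(H₂O is a pure liquid — omitted from Q_c.)
Q_c = [NH₄⁺]·[OH⁻] / [NH₃] = (0.0024)·(0.15) / (3.1) = 1.16e-4
ΔG = RT ln(Q_c/K_c) = (8.314 J mol⁻¹ K⁻¹)(323 K) × ln(1.16e-4/2.0e-5)
   = (2.685 kJ/mol)(1.758) = 4.72 kJ/mol
ΔG > 0, so the forward reaction is non-spontaneous (proceeds in reverse).

ΔG = 4.72 kJ/mol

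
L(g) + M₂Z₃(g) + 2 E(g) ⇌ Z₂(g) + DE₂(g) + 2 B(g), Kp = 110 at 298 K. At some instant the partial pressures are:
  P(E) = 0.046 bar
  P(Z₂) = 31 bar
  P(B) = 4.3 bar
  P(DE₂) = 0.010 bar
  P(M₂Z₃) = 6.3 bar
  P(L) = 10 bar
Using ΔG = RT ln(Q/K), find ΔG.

ΔG = -2.33 kJ/mol

Qp = P(Z₂)·P(DE₂)·P(B)² / (P(L)·P(M₂Z₃)·P(E)²) = (31)·(0.010)·(4.3)² / ((10)·(6.3)·(0.046)²) = 43.0
ΔG = RT ln(Qp/Kp) = (8.314 J mol⁻¹ K⁻¹)(298 K) × ln(43.0/110)
   = (2.478 kJ/mol)(-0.9393) = -2.33 kJ/mol
ΔG < 0, so the forward reaction is spontaneous (proceeds forward).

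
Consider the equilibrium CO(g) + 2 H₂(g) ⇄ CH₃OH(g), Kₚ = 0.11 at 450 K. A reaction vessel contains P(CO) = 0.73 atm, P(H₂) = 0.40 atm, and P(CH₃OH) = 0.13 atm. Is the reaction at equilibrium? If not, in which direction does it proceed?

Qₚ = P(CH₃OH) / (P(CO)·P(H₂)²) = (0.13) / ((0.73)·(0.40)²) = 1.1
Qₚ = 1.1 > Kₚ = 0.11, so the reverse reaction proceeds.

toward reactants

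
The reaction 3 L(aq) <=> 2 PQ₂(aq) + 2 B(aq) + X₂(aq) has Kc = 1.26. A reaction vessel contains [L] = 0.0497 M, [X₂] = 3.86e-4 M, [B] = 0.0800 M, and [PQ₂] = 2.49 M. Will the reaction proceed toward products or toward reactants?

Qc = [PQ₂]²·[B]²·[X₂] / [L]³ = (2.49)²·(0.0800)²·(3.86e-4) / (0.0497)³ = 0.125
Qc = 0.125 < Kc = 1.26, so the forward reaction proceeds.

to the right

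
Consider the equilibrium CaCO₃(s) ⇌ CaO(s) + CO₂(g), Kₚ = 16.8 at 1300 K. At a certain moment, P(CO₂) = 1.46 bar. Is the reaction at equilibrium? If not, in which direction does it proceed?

(CaCO₃, CaO are pure solids — omitted from Qₚ.)
Qₚ = P(CO₂) = 1.46
Qₚ = 1.46 < Kₚ = 16.8, so the forward reaction proceeds.

toward products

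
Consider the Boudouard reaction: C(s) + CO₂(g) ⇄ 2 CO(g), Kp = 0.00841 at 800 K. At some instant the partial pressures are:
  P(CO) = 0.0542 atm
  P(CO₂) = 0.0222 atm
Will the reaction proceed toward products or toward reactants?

(C is a pure solid — omitted from Qp.)
Qp = P(CO)² / P(CO₂) = (0.0542)² / (0.0222) = 0.132
Qp = 0.132 > Kp = 0.00841, so the reverse reaction proceeds.

to the left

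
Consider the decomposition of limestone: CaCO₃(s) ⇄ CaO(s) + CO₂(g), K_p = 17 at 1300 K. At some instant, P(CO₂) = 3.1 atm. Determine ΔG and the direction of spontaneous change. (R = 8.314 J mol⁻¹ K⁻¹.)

(CaCO₃, CaO are pure solids — omitted from Q_p.)
Q_p = P(CO₂) = 3.10
ΔG = RT ln(Q_p/K_p) = (8.314 J mol⁻¹ K⁻¹)(1300 K) × ln(3.10/17)
   = (10.81 kJ/mol)(-1.702) = -18.4 kJ/mol
ΔG < 0, so the forward reaction is spontaneous (proceeds forward).

ΔG = -18.4 kJ/mol; the forward reaction is spontaneous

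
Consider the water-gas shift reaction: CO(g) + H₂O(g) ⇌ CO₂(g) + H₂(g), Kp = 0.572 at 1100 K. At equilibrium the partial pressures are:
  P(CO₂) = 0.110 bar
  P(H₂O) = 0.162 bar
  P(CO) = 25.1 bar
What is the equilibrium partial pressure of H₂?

P(H₂) = 21.1 bar

At equilibrium, Kp = P(CO₂)·P(H₂) / (P(CO)·P(H₂O)) = 0.572.
(0.110)·(P(H₂)) / ((25.1)·(0.162)) = 0.572
P(H₂) = 21.1 bar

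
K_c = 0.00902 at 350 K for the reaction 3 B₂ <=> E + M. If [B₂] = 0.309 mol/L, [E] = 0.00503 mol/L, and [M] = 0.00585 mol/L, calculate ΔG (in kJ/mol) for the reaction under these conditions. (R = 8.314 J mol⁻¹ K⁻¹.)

Q_c = [E]·[M] / [B₂]³ = (0.00503)·(0.00585) / (0.309)³ = 9.97×10⁻⁴
ΔG = RT ln(Q_c/K_c) = (8.314 J mol⁻¹ K⁻¹)(350 K) × ln(9.97×10⁻⁴/0.00902)
   = (2.910 kJ/mol)(-2.202) = -6.41 kJ/mol
ΔG < 0, so the forward reaction is spontaneous (proceeds forward).

ΔG = -6.41 kJ/mol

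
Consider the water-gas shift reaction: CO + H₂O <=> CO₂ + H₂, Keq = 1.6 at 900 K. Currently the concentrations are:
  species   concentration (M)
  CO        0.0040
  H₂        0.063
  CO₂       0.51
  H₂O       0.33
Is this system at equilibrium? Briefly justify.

no; Q > K, reaction proceeds in reverse

Q = [CO₂]·[H₂] / ([CO]·[H₂O]) = (0.51)·(0.063) / ((0.0040)·(0.33)) = 24
Q = 24 > Keq = 1.6: net reverse reaction.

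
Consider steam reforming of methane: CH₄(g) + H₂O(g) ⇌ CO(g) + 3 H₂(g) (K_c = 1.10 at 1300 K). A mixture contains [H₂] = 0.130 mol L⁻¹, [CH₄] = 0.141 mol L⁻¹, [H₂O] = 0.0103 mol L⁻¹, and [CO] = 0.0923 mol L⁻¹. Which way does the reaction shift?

toward products

Q_c = [CO]·[H₂]³ / ([CH₄]·[H₂O]) = (0.0923)·(0.130)³ / ((0.141)·(0.0103)) = 0.140
Q_c = 0.140 < K_c = 1.10, so the forward reaction proceeds.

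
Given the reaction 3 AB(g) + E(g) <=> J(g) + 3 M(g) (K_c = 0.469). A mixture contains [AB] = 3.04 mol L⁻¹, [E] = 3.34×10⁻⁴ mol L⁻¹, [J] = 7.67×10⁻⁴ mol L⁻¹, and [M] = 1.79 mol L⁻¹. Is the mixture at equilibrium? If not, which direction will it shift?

yes, at equilibrium

Q_c = [J]·[M]³ / ([AB]³·[E]) = (7.67×10⁻⁴)·(1.79)³ / ((3.04)³·(3.34×10⁻⁴)) = 0.469
Q_c = 0.469 = K_c; the system is at equilibrium.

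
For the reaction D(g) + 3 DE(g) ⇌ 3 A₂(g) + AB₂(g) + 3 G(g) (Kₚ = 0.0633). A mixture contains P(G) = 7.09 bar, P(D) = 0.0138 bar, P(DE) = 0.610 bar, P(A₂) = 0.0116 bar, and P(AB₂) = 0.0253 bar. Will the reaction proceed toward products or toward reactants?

Qₚ = P(A₂)³·P(AB₂)·P(G)³ / (P(D)·P(DE)³) = (0.0116)³·(0.0253)·(7.09)³ / ((0.0138)·(0.610)³) = 0.00449
Qₚ = 0.00449 < Kₚ = 0.0633, so the forward reaction proceeds.

forward (toward products)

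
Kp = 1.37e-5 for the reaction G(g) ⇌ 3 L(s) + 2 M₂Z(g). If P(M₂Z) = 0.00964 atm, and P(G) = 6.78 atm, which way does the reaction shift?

neither direction; the system is at equilibrium

(L is a pure solid — omitted from Qp.)
Qp = P(M₂Z)² / P(G) = (0.00964)² / (6.78) = 1.37e-5
Qp = 1.37e-5 = Kp, so the system is already at equilibrium.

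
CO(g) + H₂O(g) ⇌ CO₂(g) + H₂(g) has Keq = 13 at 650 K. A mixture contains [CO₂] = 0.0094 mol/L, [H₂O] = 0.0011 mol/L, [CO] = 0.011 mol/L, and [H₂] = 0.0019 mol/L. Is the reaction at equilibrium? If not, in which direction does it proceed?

Q = [CO₂]·[H₂] / ([CO]·[H₂O]) = (0.0094)·(0.0019) / ((0.011)·(0.0011)) = 1.5
Q = 1.5 < Keq = 13, so the forward reaction proceeds.

forward (toward products)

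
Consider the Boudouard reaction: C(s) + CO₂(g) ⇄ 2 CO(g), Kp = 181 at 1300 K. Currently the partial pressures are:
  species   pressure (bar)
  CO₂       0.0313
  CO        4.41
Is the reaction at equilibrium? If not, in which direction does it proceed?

(C is a pure solid — omitted from Qp.)
Qp = P(CO)² / P(CO₂) = (4.41)² / (0.0313) = 621
Qp = 621 > Kp = 181, so the reverse reaction proceeds.

in the reverse direction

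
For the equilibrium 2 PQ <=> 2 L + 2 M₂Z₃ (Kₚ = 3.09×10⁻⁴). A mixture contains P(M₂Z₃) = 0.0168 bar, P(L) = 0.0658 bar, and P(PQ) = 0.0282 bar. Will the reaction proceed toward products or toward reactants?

Qₚ = P(L)²·P(M₂Z₃)² / P(PQ)² = (0.0658)²·(0.0168)² / (0.0282)² = 0.00154
Qₚ = 0.00154 > Kₚ = 3.09×10⁻⁴, so the reverse reaction proceeds.

in the reverse direction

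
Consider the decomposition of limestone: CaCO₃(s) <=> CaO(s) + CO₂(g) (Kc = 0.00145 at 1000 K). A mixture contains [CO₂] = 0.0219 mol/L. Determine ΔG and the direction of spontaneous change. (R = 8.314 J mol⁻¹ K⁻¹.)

(CaCO₃, CaO are pure solids — omitted from Qc.)
Qc = [CO₂] = 0.0219
ΔG = RT ln(Qc/Kc) = (8.314 J mol⁻¹ K⁻¹)(1000 K) × ln(0.0219/0.00145)
   = (8.314 kJ/mol)(2.715) = 22.6 kJ/mol
ΔG > 0, so the forward reaction is non-spontaneous (proceeds in reverse).

ΔG = 22.6 kJ/mol; the forward reaction is non-spontaneous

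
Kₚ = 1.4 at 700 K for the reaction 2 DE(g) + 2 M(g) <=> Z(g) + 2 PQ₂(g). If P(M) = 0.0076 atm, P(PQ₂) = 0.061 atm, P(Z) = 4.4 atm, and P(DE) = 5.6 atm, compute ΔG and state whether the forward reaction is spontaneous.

ΔG = 10.9 kJ/mol; the forward reaction is non-spontaneous

Qₚ = P(Z)·P(PQ₂)² / (P(DE)²·P(M)²) = (4.4)·(0.061)² / ((5.6)²·(0.0076)²) = 9.04
ΔG = RT ln(Qₚ/Kₚ) = (8.314 J mol⁻¹ K⁻¹)(700 K) × ln(9.04/1.4)
   = (5.820 kJ/mol)(1.865) = 10.9 kJ/mol
ΔG > 0, so the forward reaction is non-spontaneous (proceeds in reverse).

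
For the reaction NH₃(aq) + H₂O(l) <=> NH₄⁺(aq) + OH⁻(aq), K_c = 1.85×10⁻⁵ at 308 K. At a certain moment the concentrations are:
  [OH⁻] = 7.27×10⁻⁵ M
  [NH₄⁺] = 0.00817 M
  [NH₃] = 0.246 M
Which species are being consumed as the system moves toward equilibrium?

(H₂O is a pure liquid — omitted from Q_c.)
Q_c = [NH₄⁺]·[OH⁻] / [NH₃] = (0.00817)·(7.27×10⁻⁵) / (0.246) = 2.41×10⁻⁶
Q_c = 2.41×10⁻⁶ < K_c = 1.85×10⁻⁵: net forward reaction.

NH₃, H₂O (reactants)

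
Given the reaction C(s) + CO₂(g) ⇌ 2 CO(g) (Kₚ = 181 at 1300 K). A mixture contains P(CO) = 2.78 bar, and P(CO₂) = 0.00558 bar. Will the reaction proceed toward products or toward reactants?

(C is a pure solid — omitted from Qₚ.)
Qₚ = P(CO)² / P(CO₂) = (2.78)² / (0.00558) = 1390
Qₚ = 1390 > Kₚ = 181, so the reverse reaction proceeds.

toward reactants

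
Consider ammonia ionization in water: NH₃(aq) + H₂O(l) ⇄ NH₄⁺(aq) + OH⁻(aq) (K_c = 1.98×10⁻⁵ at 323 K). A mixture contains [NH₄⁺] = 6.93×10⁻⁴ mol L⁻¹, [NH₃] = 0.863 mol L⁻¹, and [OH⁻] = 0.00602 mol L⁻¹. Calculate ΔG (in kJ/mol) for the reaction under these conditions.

ΔG = -3.79 kJ/mol

(H₂O is a pure liquid — omitted from Q_c.)
Q_c = [NH₄⁺]·[OH⁻] / [NH₃] = (6.93×10⁻⁴)·(0.00602) / (0.863) = 4.83×10⁻⁶
ΔG = RT ln(Q_c/K_c) = (8.314 J mol⁻¹ K⁻¹)(323 K) × ln(4.83×10⁻⁶/1.98×10⁻⁵)
   = (2.685 kJ/mol)(-1.411) = -3.79 kJ/mol
ΔG < 0, so the forward reaction is spontaneous (proceeds forward).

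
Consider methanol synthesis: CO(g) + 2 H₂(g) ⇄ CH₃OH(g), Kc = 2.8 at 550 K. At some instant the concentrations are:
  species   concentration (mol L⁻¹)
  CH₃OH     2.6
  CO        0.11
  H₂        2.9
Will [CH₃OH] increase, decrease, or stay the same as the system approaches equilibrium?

Qc = [CH₃OH] / ([CO]·[H₂]²) = (2.6) / ((0.11)·(2.9)²) = 2.8
Qc = 2.8 = Kc; the system is at equilibrium.

stay the same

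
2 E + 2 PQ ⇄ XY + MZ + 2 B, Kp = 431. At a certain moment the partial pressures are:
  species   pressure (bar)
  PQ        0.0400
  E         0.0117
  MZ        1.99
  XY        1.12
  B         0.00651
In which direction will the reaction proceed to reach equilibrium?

no net change (already at equilibrium)

Qp = P(XY)·P(MZ)·P(B)² / (P(E)²·P(PQ)²) = (1.12)·(1.99)·(0.00651)² / ((0.0117)²·(0.0400)²) = 431
Qp = 431 = Kp, so the system is already at equilibrium.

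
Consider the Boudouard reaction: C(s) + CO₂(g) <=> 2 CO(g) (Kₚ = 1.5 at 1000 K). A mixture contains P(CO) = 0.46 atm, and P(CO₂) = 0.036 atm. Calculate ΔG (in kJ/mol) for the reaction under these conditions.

(C is a pure solid — omitted from Qₚ.)
Qₚ = P(CO)² / P(CO₂) = (0.46)² / (0.036) = 5.88
ΔG = RT ln(Qₚ/Kₚ) = (8.314 J mol⁻¹ K⁻¹)(1000 K) × ln(5.88/1.5)
   = (8.314 kJ/mol)(1.366) = 11.4 kJ/mol
ΔG > 0, so the forward reaction is non-spontaneous (proceeds in reverse).

ΔG = 11.4 kJ/mol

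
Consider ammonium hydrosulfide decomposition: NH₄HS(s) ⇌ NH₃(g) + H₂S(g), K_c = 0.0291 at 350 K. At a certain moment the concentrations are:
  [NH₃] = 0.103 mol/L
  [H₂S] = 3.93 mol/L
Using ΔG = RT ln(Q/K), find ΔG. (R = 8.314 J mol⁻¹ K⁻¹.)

(NH₄HS is a pure solid — omitted from Q_c.)
Q_c = [NH₃]·[H₂S] = (0.103)·(3.93) = 0.405
ΔG = RT ln(Q_c/K_c) = (8.314 J mol⁻¹ K⁻¹)(350 K) × ln(0.405/0.0291)
   = (2.910 kJ/mol)(2.633) = 7.66 kJ/mol
ΔG > 0, so the forward reaction is non-spontaneous (proceeds in reverse).

ΔG = 7.66 kJ/mol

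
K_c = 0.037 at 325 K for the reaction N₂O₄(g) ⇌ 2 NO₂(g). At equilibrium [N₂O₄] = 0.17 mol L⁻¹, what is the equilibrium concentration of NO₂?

At equilibrium, K_c = [NO₂]² / [N₂O₄] = 0.037.
([NO₂])² / (0.17) = 0.037
[NO₂]² = 0.00629 ⇒ [NO₂] = 0.079 mol L⁻¹

[NO₂] = 0.079 mol L⁻¹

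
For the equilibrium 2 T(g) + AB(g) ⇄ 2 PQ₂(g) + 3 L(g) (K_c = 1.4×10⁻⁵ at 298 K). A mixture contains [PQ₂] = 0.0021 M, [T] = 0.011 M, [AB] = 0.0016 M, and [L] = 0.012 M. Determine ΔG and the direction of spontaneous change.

Q_c = [PQ₂]²·[L]³ / ([T]²·[AB]) = (0.0021)²·(0.012)³ / ((0.011)²·(0.0016)) = 3.94×10⁻⁵
ΔG = RT ln(Q_c/K_c) = (8.314 J mol⁻¹ K⁻¹)(298 K) × ln(3.94×10⁻⁵/1.4×10⁻⁵)
   = (2.478 kJ/mol)(1.035) = 2.56 kJ/mol
ΔG > 0, so the forward reaction is non-spontaneous (proceeds in reverse).

ΔG = 2.56 kJ/mol; the forward reaction is non-spontaneous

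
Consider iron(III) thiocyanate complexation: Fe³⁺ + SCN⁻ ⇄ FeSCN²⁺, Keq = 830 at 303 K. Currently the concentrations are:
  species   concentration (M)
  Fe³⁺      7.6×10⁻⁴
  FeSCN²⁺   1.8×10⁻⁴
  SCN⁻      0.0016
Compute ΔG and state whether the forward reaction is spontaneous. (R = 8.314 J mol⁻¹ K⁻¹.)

ΔG = -4.34 kJ/mol; the forward reaction is spontaneous

Q = [FeSCN²⁺] / ([Fe³⁺]·[SCN⁻]) = (1.8×10⁻⁴) / ((7.6×10⁻⁴)·(0.0016)) = 148
ΔG = RT ln(Q/Keq) = (8.314 J mol⁻¹ K⁻¹)(303 K) × ln(148/830)
   = (2.519 kJ/mol)(-1.724) = -4.34 kJ/mol
ΔG < 0, so the forward reaction is spontaneous (proceeds forward).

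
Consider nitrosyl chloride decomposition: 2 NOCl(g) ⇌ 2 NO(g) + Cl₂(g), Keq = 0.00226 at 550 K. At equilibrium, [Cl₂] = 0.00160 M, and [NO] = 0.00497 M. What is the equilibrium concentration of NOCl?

[NOCl] = 0.00418 M

At equilibrium, Keq = [NO]²·[Cl₂] / [NOCl]² = 0.00226.
(0.00497)²·(0.00160) / ([NOCl])² = 0.00226
[NOCl]² = 1.75e-5 ⇒ [NOCl] = 0.00418 M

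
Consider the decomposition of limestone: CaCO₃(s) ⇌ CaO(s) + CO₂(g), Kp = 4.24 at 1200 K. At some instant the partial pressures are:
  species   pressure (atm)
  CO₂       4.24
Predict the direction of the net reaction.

no net change (already at equilibrium)

(CaCO₃, CaO are pure solids — omitted from Qp.)
Qp = P(CO₂) = 4.24
Qp = 4.24 = Kp, so the system is already at equilibrium.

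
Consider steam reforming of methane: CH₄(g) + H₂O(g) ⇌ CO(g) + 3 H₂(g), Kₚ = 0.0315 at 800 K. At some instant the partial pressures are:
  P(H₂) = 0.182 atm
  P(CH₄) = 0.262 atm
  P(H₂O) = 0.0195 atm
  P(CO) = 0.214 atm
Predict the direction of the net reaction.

in the reverse direction

Qₚ = P(CO)·P(H₂)³ / (P(CH₄)·P(H₂O)) = (0.214)·(0.182)³ / ((0.262)·(0.0195)) = 0.253
Qₚ = 0.253 > Kₚ = 0.0315, so the reverse reaction proceeds.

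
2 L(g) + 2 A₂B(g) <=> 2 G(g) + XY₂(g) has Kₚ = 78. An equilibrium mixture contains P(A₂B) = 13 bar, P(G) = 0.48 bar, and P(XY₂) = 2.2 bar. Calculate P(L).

At equilibrium, Kₚ = P(G)²·P(XY₂) / (P(L)²·P(A₂B)²) = 78.
(0.48)²·(2.2) / ((P(L))²·(13)²) = 78
P(L)² = 3.85×10⁻⁵ ⇒ P(L) = 0.0062 bar

P(L) = 0.0062 bar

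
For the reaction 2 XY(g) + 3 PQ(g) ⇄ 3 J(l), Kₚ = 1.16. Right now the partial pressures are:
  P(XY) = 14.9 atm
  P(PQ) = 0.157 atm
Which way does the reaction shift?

at equilibrium

(J is a pure liquid — omitted from Qₚ.)
Qₚ = 1 / (P(XY)²·P(PQ)³) = 1 / ((14.9)²·(0.157)³) = 1.16
Qₚ = 1.16 = Kₚ, so the system is already at equilibrium.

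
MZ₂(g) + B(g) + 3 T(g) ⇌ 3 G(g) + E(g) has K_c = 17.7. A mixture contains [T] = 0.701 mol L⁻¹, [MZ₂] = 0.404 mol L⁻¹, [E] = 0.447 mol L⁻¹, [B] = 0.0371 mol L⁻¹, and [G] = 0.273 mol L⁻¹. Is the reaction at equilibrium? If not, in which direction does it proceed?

forward (toward products)

Q_c = [G]³·[E] / ([MZ₂]·[B]·[T]³) = (0.273)³·(0.447) / ((0.404)·(0.0371)·(0.701)³) = 1.76
Q_c = 1.76 < K_c = 17.7, so the forward reaction proceeds.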